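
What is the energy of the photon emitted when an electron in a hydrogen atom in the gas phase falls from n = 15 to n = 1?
13.54523 eV

The energy levels are E_n = -13.6057 eV / n².

Energy at n = 15: E_15 = -13.6057 / 15² = -0.06046978 eV
Energy at n = 1: E_1 = -13.6057 / 1² = -13.60570000 eV

For emission (electron falling to lower state), the photon energy is:
E_photon = E_15 - E_1 = |-0.06046978 - (-13.60570000)|
E_photon = 13.54523 eV

This energy is carried away by the emitted photon.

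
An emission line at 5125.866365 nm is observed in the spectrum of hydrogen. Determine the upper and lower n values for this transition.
n = 10 → n = 6

First, find the photon energy from the wavelength (hc = 1239.84 eV·nm):
E = hc/λ = 1239.84 eV·nm / 5125.866365 nm = 0.24187911 eV

The energy levels of hydrogen satisfy E_n = -13.6057 / n² eV, so an emission n_i → n_f releases
ΔE = 13.6057 × (1/n_f² − 1/n_i²) eV.

Setting ΔE equal to the photon energy:
1/n_f² − 1/n_i² = 0.24187911 / 13.6057 = 0.017777778

Since 1/n_i² must be positive, we need 1/n_f² > 0.017777778, i.e. n_f ≤ 7. For each allowed n_f, solve n_i = (1/n_f² − 0.017777778)^(−1/2) and check whether it is a whole number:
  n_f = 1: 1/n_i² = 1.000000000 − 0.017777778 = 0.982222222 → n_i = 1.009  (not an integer) ✗
  n_f = 2: 1/n_i² = 0.250000000 − 0.017777778 = 0.232222222 → n_i = 2.075  (not an integer) ✗
  n_f = 3: 1/n_i² = 0.111111111 − 0.017777778 = 0.093333333 → n_i = 3.273  (not an integer) ✗
  n_f = 4: 1/n_i² = 0.062500000 − 0.017777778 = 0.044722222 → n_i = 4.729  (not an integer) ✗
  n_f = 5: 1/n_i² = 0.040000000 − 0.017777778 = 0.022222222 → n_i = 6.708  (not an integer) ✗
  n_f = 6: 1/n_i² = 0.027777778 − 0.017777778 = 0.010000000 → n_i = 10.000  → integer, n_i = 10 ✓
  n_f = 7: 1/n_i² = 0.020408163 − 0.017777778 = 0.002630385 → n_i = 19.498  (not an integer) ✗

Only n_f = 6 gives an integer upper level, n_i = 10.

The transition is from n = 10 to n = 6 (emission).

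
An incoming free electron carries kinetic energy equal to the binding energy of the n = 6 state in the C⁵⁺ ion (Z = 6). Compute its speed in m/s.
2.18769e+06 m/s (or 0.729736% of c)

The binding energy at n = 6 for C⁵⁺ is:
E_6 = -13.6057 × 6²/6² = -13.60570000 eV
|E_6| = 13.60570000 eV

Convert to Joules:
KE = 13.60570000 eV × (1.602177 × 10⁻¹⁹ J/eV) = 2.1798740e-18 J

Using KE = ½mv²:
v = √(2·KE/m_e)
v = √(2 × 2.1798740e-18 J / 9.10938 × 10⁻³¹ kg)
v = 2.18769e+06 m/s

This is approximately 0.729736% the speed of light.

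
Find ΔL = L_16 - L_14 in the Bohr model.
2.109e-34 J·s (or 2ℏ)

In the Bohr model, L_n = nℏ where ℏ = 1.05457e-34 J·s.

L_16 = 16ℏ = 1.68731e-33 J·s
L_14 = 14ℏ = 1.47640e-33 J·s

ΔL = L_16 - L_14 = (16 - 14)ℏ = 2ℏ
ΔL = 2 × 1.05457e-34 J·s = 2.109e-34 J·s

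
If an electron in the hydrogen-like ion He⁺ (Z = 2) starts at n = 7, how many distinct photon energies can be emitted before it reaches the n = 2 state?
15

The electron can occupy levels n = 2, 3, ..., 7 during de-excitation — that is m = 7 - 2 + 1 = 6 distinct levels.

The number of distinct spectral lines equals the number of ways to choose 2 of these m levels (each pair gives one possible emission transition):

Number of lines = m(m-1)/2 = 6×5/2 = 15

These correspond to all possible transitions between the 6 levels:
7 → 6, 7 → 5, 7 → 4, 7 → 3, 7 → 2, 6 → 5, 6 → 4, 6 → 3...

Each transition produces a photon with a unique energy (and thus wavelength). This count does not depend on Z.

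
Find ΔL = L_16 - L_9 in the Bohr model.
7.382e-34 J·s (or 7ℏ)

In the Bohr model, L_n = nℏ where ℏ = 1.05457e-34 J·s.

L_16 = 16ℏ = 1.68731e-33 J·s
L_9 = 9ℏ = 9.49113e-34 J·s

ΔL = L_16 - L_9 = (16 - 9)ℏ = 7ℏ
ΔL = 7 × 1.05457e-34 J·s = 7.382e-34 J·s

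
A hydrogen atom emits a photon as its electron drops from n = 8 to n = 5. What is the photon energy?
0.332 eV

The energy levels are E_n = -13.6057 eV / n².

Energy at n = 8: E_8 = -13.6057 / 8² = -0.212589 eV
Energy at n = 5: E_5 = -13.6057 / 5² = -0.544228 eV

For emission (electron falling to lower state), the photon energy is:
E_photon = E_8 - E_5 = |-0.212589 - (-0.544228)|
E_photon = 0.332 eV

This energy is carried away by the emitted photon.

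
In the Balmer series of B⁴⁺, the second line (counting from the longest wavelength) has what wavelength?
19.440323 nm

The lines of a series are numbered from the longest wavelength (smallest ΔE) outward; the second line is the transition from n = n_f + 2 to n_f.
The Balmer series has all transitions ending at n_f = 2.

For B⁴⁺ (Z = 5), the second line (β-line) is the jump from n = 4 to n = 2:
E_4 = -13.6057 × 5² / 4² = -21.25890625 eV
E_2 = -13.6057 × 5² / 2² = -85.03562500 eV
ΔE = E_4 - E_2 = 63.77671875 eV

λ = hc/E = 1239.84 eV·nm / 63.77671875 eV
λ = 19.440323 nm

This is the β-line of the Balmer series in B⁴⁺.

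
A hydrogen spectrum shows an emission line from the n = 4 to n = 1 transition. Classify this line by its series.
Lyman series

The spectral series in hydrogen are named based on the final (lower) energy level:
- Lyman series: n_final = 1 (ultraviolet)
- Balmer series: n_final = 2 (visible/near-UV)
- Paschen series: n_final = 3 (infrared)
- Brackett series: n_final = 4 (infrared)
- Pfund series: n_final = 5 (far infrared)

Since this transition ends at n = 1, it belongs to the Lyman series.

For reference, this 4 → 1 line has photon energy
ΔE = 13.6057 eV × (1/1² - 1/4²) = 12.7553 eV,
corresponding to wavelength λ = hc/ΔE = 1239.84 eV·nm / 12.7553 eV = 97.20 nm in the ultraviolet region.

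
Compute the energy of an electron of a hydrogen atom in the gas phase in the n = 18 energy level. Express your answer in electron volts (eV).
-0.0420 eV

The energy levels of a hydrogen-like atom are given by:
E_n = -13.6057 eV / n²

For n = 18:
E_18 = -13.6057 eV / 18²
E_18 = -13.6057 eV / 324
E_18 = -0.0420 eV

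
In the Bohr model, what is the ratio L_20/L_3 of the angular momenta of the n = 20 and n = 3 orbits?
6.66667

In the Bohr model, L_n = nℏ, so the ratio is purely the ratio of quantum numbers:

L_20/L_3 = 20ℏ / 3ℏ = 20/3 = 6.66667

The angular momentum scales linearly with n.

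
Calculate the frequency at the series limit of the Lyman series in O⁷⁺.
2.106e+17 Hz

The series limit corresponds to the transition from n = ∞ to n = 1.
This is the highest energy (shortest wavelength) transition in the Lyman series.

E_∞ = 0 eV
E_1 = -13.6057 × 8² / 1² = -870.76480000 eV

Energy at series limit:
ΔE = E_∞ - E_1 = 0 - (-870.76480000) = 870.76480000 eV
E = 870.76480000 eV × (1.602177 × 10⁻¹⁹ J/eV) = 1.39512e-16 J
f = E/h = 1.39512e-16 J / (6.62607 × 10⁻³⁴ J·s) = 2.106e+17 Hz

This energy equals the ionization energy from the n = 1 state of O⁷⁺.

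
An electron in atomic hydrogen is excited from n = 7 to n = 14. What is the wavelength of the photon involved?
5953.5989 nm

First, find the transition energy using E_n = -13.6057 / n² eV:
E_7 = -13.6057 / 7² = -0.2776673469 eV
E_14 = -13.6057 / 14² = -0.0694168367 eV

Photon energy: |ΔE| = |E_14 - E_7| = 0.2082505102 eV

Convert to wavelength using E = hc/λ with hc = 1239.84 eV·nm:
λ = hc/E = 1239.84 eV·nm / 0.2082505102 eV
λ = 5953.5989 nm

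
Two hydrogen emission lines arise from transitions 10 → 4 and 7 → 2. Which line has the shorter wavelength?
7 → 2

Calculate the energy for each transition:

Transition 10 → 4:
ΔE₁ = |E_4 - E_10| = |-13.6057/4² - (-13.6057/10²)|
ΔE₁ = |-0.85035625000 - (-0.13605700000)| = 0.71429925 eV

Transition 7 → 2:
ΔE₂ = |E_2 - E_7| = |-13.6057/2² - (-13.6057/7²)|
ΔE₂ = |-3.40142500000 - (-0.27766734694)| = 3.12375765 eV

Since 3.12375765 eV > 0.71429925 eV, the transition 7 → 2 emits the more energetic photon.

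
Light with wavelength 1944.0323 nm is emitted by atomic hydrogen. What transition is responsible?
n = 8 → n = 4

First, find the photon energy from the wavelength (hc = 1239.84 eV·nm):
E = hc/λ = 1239.84 eV·nm / 1944.0323 nm = 0.63776718 eV

The energy levels of hydrogen satisfy E_n = -13.6057 / n² eV, so an emission n_i → n_f releases
ΔE = 13.6057 × (1/n_f² − 1/n_i²) eV.

Setting ΔE equal to the photon energy:
1/n_f² − 1/n_i² = 0.63776718 / 13.6057 = 0.046874999

Since 1/n_i² must be positive, we need 1/n_f² > 0.046874999, i.e. n_f ≤ 4. For each allowed n_f, solve n_i = (1/n_f² − 0.046874999)^(−1/2) and check whether it is a whole number:
  n_f = 1: 1/n_i² = 1.000000000 − 0.046874999 = 0.953125001 → n_i = 1.024  (not an integer) ✗
  n_f = 2: 1/n_i² = 0.250000000 − 0.046874999 = 0.203125001 → n_i = 2.219  (not an integer) ✗
  n_f = 3: 1/n_i² = 0.111111111 − 0.046874999 = 0.064236112 → n_i = 3.946  (not an integer) ✗
  n_f = 4: 1/n_i² = 0.062500000 − 0.046874999 = 0.015625001 → n_i = 8.000  → integer, n_i = 8 ✓

Only n_f = 4 gives an integer upper level, n_i = 8.

The transition is from n = 8 to n = 4 (emission).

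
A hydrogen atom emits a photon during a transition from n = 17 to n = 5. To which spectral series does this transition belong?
Pfund series

The spectral series in hydrogen are named based on the final (lower) energy level:
- Lyman series: n_final = 1 (ultraviolet)
- Balmer series: n_final = 2 (visible/near-UV)
- Paschen series: n_final = 3 (infrared)
- Brackett series: n_final = 4 (infrared)
- Pfund series: n_final = 5 (far infrared)

Since this transition ends at n = 5, it belongs to the Pfund series.

For reference, this 17 → 5 line has photon energy
ΔE = 13.6057 eV × (1/5² - 1/17²) = 0.49714945 eV,
corresponding to wavelength λ = hc/ΔE = 1239.84 eV·nm / 0.49714945 eV = 2493.90 nm in the far infrared region.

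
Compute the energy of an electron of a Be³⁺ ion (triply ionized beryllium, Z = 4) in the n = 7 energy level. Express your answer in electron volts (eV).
-4.442678 eV

The energy levels of a hydrogen-like atom are given by:
E_n = -13.6057 Z² / n² eV  (with Z = 4 for Be³⁺)

For n = 7:
E_7 = -13.6057 × 4² / 7²
E_7 = -13.6057 × 16 / 49
E_7 = -4.442678 eV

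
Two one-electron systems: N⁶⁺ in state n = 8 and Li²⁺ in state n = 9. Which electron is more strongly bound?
N⁶⁺ at n = 8 (E = -10.41686 eV)

Using E_n = -13.6057 Z² / n² eV:

N⁶⁺ (Z = 7) at n = 8:
E = -13.6057 × 7² / 8² = -13.6057 × 49 / 64 = -10.41686406 eV

Li²⁺ (Z = 3) at n = 9:
E = -13.6057 × 3² / 9² = -13.6057 × 9 / 81 = -1.51174444 eV

Since -10.41686406 eV < -1.51174444 eV,
N⁶⁺ at n = 8 is more tightly bound (requires more energy to ionize).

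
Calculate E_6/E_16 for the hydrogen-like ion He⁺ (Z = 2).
7.11

Using E_n = -13.6057 Z² / n² eV with Z = 2:

E_6 = -13.6057 × 2² / 6² = -54.4228 / 36 = -1.51174444 eV
E_16 = -13.6057 × 2² / 16² = -54.4228 / 256 = -0.21258906 eV

The ratio is:
E_6/E_16 = (-1.51174444) / (-0.21258906)
E_6/E_16 = (-54.4228/36) / (-54.4228/256)
E_6/E_16 = 256/36
E_6/E_16 = 7.11
(Note: the Z² factors cancel in the ratio.)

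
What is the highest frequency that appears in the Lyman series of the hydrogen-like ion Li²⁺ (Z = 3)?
2.9609e+16 Hz

The series limit corresponds to the transition from n = ∞ to n = 1.
This is the highest energy (shortest wavelength) transition in the Lyman series.

E_∞ = 0 eV
E_1 = -13.6057 × 3² / 1² = -122.451300 eV

Energy at series limit:
ΔE = E_∞ - E_1 = 0 - (-122.451300) = 122.451300 eV
E = 122.451300 eV × (1.602177 × 10⁻¹⁹ J/eV) = 1.961887e-17 J
f = E/h = 1.961887e-17 J / (6.62607 × 10⁻³⁴ J·s) = 2.9609e+16 Hz

This energy equals the ionization energy from the n = 1 state of Li²⁺.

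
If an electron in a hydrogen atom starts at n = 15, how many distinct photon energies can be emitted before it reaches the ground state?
105

The electron can occupy levels n = 1, 2, ..., 15 during de-excitation — that is m = 15 - 1 + 1 = 15 distinct levels.

The number of distinct spectral lines equals the number of ways to choose 2 of these m levels (each pair gives one possible emission transition):

Number of lines = m(m-1)/2 = 15×14/2 = 105

These correspond to all possible transitions between the 15 levels:
15 → 14, 15 → 13, 15 → 12, 15 → 11, 15 → 10, 15 → 9, 15 → 8, 15 → 7...

Each transition produces a photon with a unique energy (and thus wavelength). This count does not depend on Z.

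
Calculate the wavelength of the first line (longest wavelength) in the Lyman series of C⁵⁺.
3.3751 nm

The longest wavelength corresponds to the smallest energy transition in the series.
The Lyman series has all transitions ending at n_f = 1.

For C⁵⁺ (Z = 6), the first line (α-line) is the jump from n = 2 to n = 1:
E_2 = -13.6057 × 6² / 2² = -122.451300 eV
E_1 = -13.6057 × 6² / 1² = -489.805200 eV
ΔE = E_2 - E_1 = 367.353900 eV

λ = hc/E = 1239.84 eV·nm / 367.353900 eV
λ = 3.3751 nm

This is the α-line of the Lyman series in C⁵⁺.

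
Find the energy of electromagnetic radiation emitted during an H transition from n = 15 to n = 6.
0.317 eV

The energy levels are E_n = -13.6057 eV / n².

Energy at n = 15: E_15 = -13.6057 / 15² = -0.060470 eV
Energy at n = 6: E_6 = -13.6057 / 6² = -0.377936 eV

For emission (electron falling to lower state), the photon energy is:
E_photon = E_15 - E_6 = |-0.060470 - (-0.377936)|
E_photon = 0.317 eV

This energy is carried away by the emitted photon.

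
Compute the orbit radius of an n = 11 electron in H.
6.4030 nm (or 64.0304 Å)

The Bohr radius formula is:
r_n = n² a₀ / Z

where a₀ = 0.0529177 nm is the Bohr radius.

For H (Z = 1) at n = 11:
r_11 = 11² × 0.0529177 nm / 1
r_11 = 121 × 0.0529177 nm / 1
r_11 = 6.40304 nm / 1
r_11 = 6.4030 nm

The electron orbits at approximately 6.4030 nm from the nucleus.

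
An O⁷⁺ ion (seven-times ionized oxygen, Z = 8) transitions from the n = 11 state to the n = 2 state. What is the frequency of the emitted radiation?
5.09e+16 Hz

First, find the transition energy:
E_11 = -13.6057 × 8² / 11² = -7.19640 eV
E_2 = -13.6057 × 8² / 2² = -217.69120 eV
|ΔE| = |E_2 - E_11| = 210.49480 eV

Convert to Joules: E = 210.49480 eV × (1.602177 × 10⁻¹⁹ J/eV) = 3.3725e-17 J

Using E = hf:
f = E/h = 3.3725e-17 J / (6.62607 × 10⁻³⁴ J·s)
f = 5.09e+16 Hz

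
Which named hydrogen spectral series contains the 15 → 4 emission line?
Brackett series

The spectral series in hydrogen are named based on the final (lower) energy level:
- Lyman series: n_final = 1 (ultraviolet)
- Balmer series: n_final = 2 (visible/near-UV)
- Paschen series: n_final = 3 (infrared)
- Brackett series: n_final = 4 (infrared)
- Pfund series: n_final = 5 (far infrared)

Since this transition ends at n = 4, it belongs to the Brackett series.

For reference, this 15 → 4 line has photon energy
ΔE = 13.6057 eV × (1/4² - 1/15²) = 0.78988647222 eV,
corresponding to wavelength λ = hc/ΔE = 1239.84 eV·nm / 0.78988647222 eV = 1569.64329 nm in the infrared region.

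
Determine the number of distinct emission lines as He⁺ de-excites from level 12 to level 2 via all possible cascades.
55

The electron can occupy levels n = 2, 3, ..., 12 during de-excitation — that is m = 12 - 2 + 1 = 11 distinct levels.

The number of distinct spectral lines equals the number of ways to choose 2 of these m levels (each pair gives one possible emission transition):

Number of lines = m(m-1)/2 = 11×10/2 = 55

These correspond to all possible transitions between the 11 levels:
12 → 11, 12 → 10, 12 → 9, 12 → 8, 12 → 7, 12 → 6, 12 → 5, 12 → 4...

Each transition produces a photon with a unique energy (and thus wavelength). This count does not depend on Z.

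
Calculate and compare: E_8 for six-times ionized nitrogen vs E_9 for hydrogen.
N⁶⁺ at n = 8 (E = -10.41686 eV)

Using E_n = -13.6057 Z² / n² eV:

N⁶⁺ (Z = 7) at n = 8:
E = -13.6057 × 7² / 8² = -13.6057 × 49 / 64 = -10.41686406 eV

H (Z = 1) at n = 9:
E = -13.6057 × 1² / 9² = -13.6057 × 1 / 81 = -0.16797160 eV

Since -10.41686406 eV < -0.16797160 eV,
N⁶⁺ at n = 8 is more tightly bound (requires more energy to ionize).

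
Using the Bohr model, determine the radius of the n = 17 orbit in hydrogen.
15.2932 nm (or 152.9322 Å)

The Bohr radius formula is:
r_n = n² a₀ / Z

where a₀ = 0.0529177 nm is the Bohr radius.

For H (Z = 1) at n = 17:
r_17 = 17² × 0.0529177 nm / 1
r_17 = 289 × 0.0529177 nm / 1
r_17 = 15.29322 nm / 1
r_17 = 15.2932 nm

The electron orbits at approximately 15.2932 nm from the nucleus.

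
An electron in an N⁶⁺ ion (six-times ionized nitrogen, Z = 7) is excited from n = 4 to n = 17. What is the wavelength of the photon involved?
31.4995 nm

First, find the transition energy using E_n = -13.6057 Z² / n² eV:
E_4 = -13.6057 × 7² / 4² = -41.667456 eV
E_17 = -13.6057 × 7² / 17² = -2.306849 eV

Photon energy: |ΔE| = |E_17 - E_4| = 39.360607 eV

Convert to wavelength using E = hc/λ with hc = 1239.84 eV·nm:
λ = hc/E = 1239.84 eV·nm / 39.360607 eV
λ = 31.4995 nm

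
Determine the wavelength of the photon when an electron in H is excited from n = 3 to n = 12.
874.8145 nm

First, find the transition energy using E_n = -13.6057 / n² eV:
E_3 = -13.6057 / 3² = -1.51174444 eV
E_12 = -13.6057 / 12² = -0.09448403 eV

Photon energy: |ΔE| = |E_12 - E_3| = 1.41726041 eV

Convert to wavelength using E = hc/λ with hc = 1239.84 eV·nm:
λ = hc/E = 1239.84 eV·nm / 1.41726041 eV
λ = 874.8145 nm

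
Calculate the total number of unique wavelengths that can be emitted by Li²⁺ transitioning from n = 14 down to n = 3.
66

The electron can occupy levels n = 3, 4, ..., 14 during de-excitation — that is m = 14 - 3 + 1 = 12 distinct levels.

The number of distinct spectral lines equals the number of ways to choose 2 of these m levels (each pair gives one possible emission transition):

Number of lines = m(m-1)/2 = 12×11/2 = 66

These correspond to all possible transitions between the 12 levels:
14 → 13, 14 → 12, 14 → 11, 14 → 10, 14 → 9, 14 → 8, 14 → 7, 14 → 6...

Each transition produces a photon with a unique energy (and thus wavelength). This count does not depend on Z.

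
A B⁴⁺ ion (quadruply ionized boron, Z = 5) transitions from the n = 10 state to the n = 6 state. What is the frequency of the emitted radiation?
1.46e+15 Hz

First, find the transition energy:
E_10 = -13.6057 × 5² / 10² = -3.40143 eV
E_6 = -13.6057 × 5² / 6² = -9.44840 eV
|ΔE| = |E_6 - E_10| = 6.04697 eV

Convert to Joules: E = 6.04697 eV × (1.602177 × 10⁻¹⁹ J/eV) = 9.6883e-19 J

Using E = hf:
f = E/h = 9.6883e-19 J / (6.62607 × 10⁻³⁴ J·s)
f = 1.46e+15 Hz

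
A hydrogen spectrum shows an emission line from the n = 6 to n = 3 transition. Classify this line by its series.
Paschen series

The spectral series in hydrogen are named based on the final (lower) energy level:
- Lyman series: n_final = 1 (ultraviolet)
- Balmer series: n_final = 2 (visible/near-UV)
- Paschen series: n_final = 3 (infrared)
- Brackett series: n_final = 4 (infrared)
- Pfund series: n_final = 5 (far infrared)

Since this transition ends at n = 3, it belongs to the Paschen series.

For reference, this 6 → 3 line has photon energy
ΔE = 13.6057 eV × (1/3² - 1/6²) = 1.133808333 eV,
corresponding to wavelength λ = hc/ΔE = 1239.84 eV·nm / 1.133808333 eV = 1093.5182 nm in the infrared region.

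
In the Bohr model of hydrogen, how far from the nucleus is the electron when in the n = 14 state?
10.3719 nm (or 103.7187 Å)

The Bohr radius formula is:
r_n = n² a₀ / Z

where a₀ = 0.0529177 nm is the Bohr radius.

For H (Z = 1) at n = 14:
r_14 = 14² × 0.0529177 nm / 1
r_14 = 196 × 0.0529177 nm / 1
r_14 = 10.37187 nm / 1
r_14 = 10.3719 nm

The electron orbits at approximately 10.3719 nm from the nucleus.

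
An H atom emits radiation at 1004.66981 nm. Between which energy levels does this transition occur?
n = 7 → n = 3

First, find the photon energy from the wavelength (hc = 1239.84 eV·nm):
E = hc/λ = 1239.84 eV·nm / 1004.66981 nm = 1.2340771 eV

The energy levels of hydrogen satisfy E_n = -13.6057 / n² eV, so an emission n_i → n_f releases
ΔE = 13.6057 × (1/n_f² − 1/n_i²) eV.

Setting ΔE equal to the photon energy:
1/n_f² − 1/n_i² = 1.2340771 / 13.6057 = 0.090702948

Since 1/n_i² must be positive, we need 1/n_f² > 0.090702948, i.e. n_f ≤ 3. For each allowed n_f, solve n_i = (1/n_f² − 0.090702948)^(−1/2) and check whether it is a whole number:
  n_f = 1: 1/n_i² = 1.000000000 − 0.090702948 = 0.909297052 → n_i = 1.049  (not an integer) ✗
  n_f = 2: 1/n_i² = 0.250000000 − 0.090702948 = 0.159297052 → n_i = 2.506  (not an integer) ✗
  n_f = 3: 1/n_i² = 0.111111111 − 0.090702948 = 0.020408163 → n_i = 7.000  → integer, n_i = 7 ✓

Only n_f = 3 gives an integer upper level, n_i = 7.

The transition is from n = 7 to n = 3 (emission).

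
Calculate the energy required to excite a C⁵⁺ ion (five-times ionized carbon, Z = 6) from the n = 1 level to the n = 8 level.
482.15199 eV

The energy levels of a hydrogen-like atom are E_n = -13.6057 Z² eV / n².

Energy at n = 1: E_1 = -13.6057 × 6² / 1² = -489.80520000 eV
Energy at n = 8: E_8 = -13.6057 × 6² / 8² = -7.65320625 eV

The excitation energy is the difference:
ΔE = E_8 - E_1
ΔE = -7.65320625 - (-489.80520000)
ΔE = 482.15199 eV

Since this is positive, energy must be absorbed (photon absorption).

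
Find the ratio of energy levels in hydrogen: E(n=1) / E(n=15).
225.000000

Using E_n = -13.6057 Z² / n² eV with Z = 1:

E_1 = -13.6057 / 1² = -13.6057 / 1 = -13.605700000000 eV
E_15 = -13.6057 / 15² = -13.6057 / 225 = -0.060469777778 eV

The ratio is:
E_1/E_15 = (-13.605700000000) / (-0.060469777778)
E_1/E_15 = (-13.6057/1) / (-13.6057/225)
E_1/E_15 = 225/1
E_1/E_15 = 225.000000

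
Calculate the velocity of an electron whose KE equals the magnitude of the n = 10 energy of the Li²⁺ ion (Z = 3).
6.5631e+05 m/s (or 0.219% of c)

The binding energy at n = 10 for Li²⁺ is:
E_10 = -13.6057 × 3²/10² = -1.2245130 eV
|E_10| = 1.2245130 eV

Convert to Joules:
KE = 1.2245130 eV × (1.602177 × 10⁻¹⁹ J/eV) = 1.961887e-19 J

Using KE = ½mv²:
v = √(2·KE/m_e)
v = √(2 × 1.961887e-19 J / 9.10938 × 10⁻³¹ kg)
v = 6.5631e+05 m/s

This is approximately 0.219% the speed of light.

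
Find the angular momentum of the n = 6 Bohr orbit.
6.33e-34 J·s (or 6ℏ)

In the Bohr model, angular momentum is quantized:
L = nℏ

where ℏ = h/(2π) = 1.0546e-34 J·s

For n = 6:
L = 6 × 1.0546e-34 J·s
L = 6.33e-34 J·s

This can also be written as L = 6ℏ.
The angular momentum is an integer multiple of the reduced Planck constant.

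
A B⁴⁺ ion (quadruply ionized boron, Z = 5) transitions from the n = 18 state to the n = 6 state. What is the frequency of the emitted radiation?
2.03077e+15 Hz

First, find the transition energy:
E_18 = -13.6057 × 5² / 18² = -1.04982253 eV
E_6 = -13.6057 × 5² / 6² = -9.44840278 eV
|ΔE| = |E_6 - E_18| = 8.39858025 eV

Convert to Joules: E = 8.39858025 eV × (1.602177 × 10⁻¹⁹ J/eV) = 1.3456012e-18 J

Using E = hf:
f = E/h = 1.3456012e-18 J / (6.62607 × 10⁻³⁴ J·s)
f = 2.03077e+15 Hz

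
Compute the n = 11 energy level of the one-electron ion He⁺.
-0.45 eV

For hydrogen-like ions, the energy levels scale with Z²:
E_n = -13.6057 Z² / n² eV

For He⁺ (Z = 2) at n = 11:
E_11 = -13.6057 × 2² / 11²
E_11 = -13.6057 × 4 / 121
E_11 = -54.4228 / 121
E_11 = -0.45 eV

The energy is 4 times more negative than hydrogen at the same n due to the stronger nuclear charge.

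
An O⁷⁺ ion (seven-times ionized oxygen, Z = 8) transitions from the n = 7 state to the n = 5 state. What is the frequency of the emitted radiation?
4.1251e+15 Hz

First, find the transition energy:
E_7 = -13.6057 × 8² / 7² = -17.7707102 eV
E_5 = -13.6057 × 8² / 5² = -34.8305920 eV
|ΔE| = |E_5 - E_7| = 17.0598818 eV

Convert to Joules: E = 17.0598818 eV × (1.602177 × 10⁻¹⁹ J/eV) = 2.733295e-18 J

Using E = hf:
f = E/h = 2.733295e-18 J / (6.62607 × 10⁻³⁴ J·s)
f = 4.1251e+15 Hz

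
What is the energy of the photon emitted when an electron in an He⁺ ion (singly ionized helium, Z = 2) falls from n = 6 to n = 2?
12.093956 eV

The energy levels are E_n = -13.6057 Z² eV / n².

Energy at n = 6: E_6 = -13.6057 × 2² / 6² = -1.511744444 eV
Energy at n = 2: E_2 = -13.6057 × 2² / 2² = -13.605700000 eV

For emission (electron falling to lower state), the photon energy is:
E_photon = E_6 - E_2 = |-1.511744444 - (-13.605700000)|
E_photon = 12.093956 eV

This energy is carried away by the emitted photon.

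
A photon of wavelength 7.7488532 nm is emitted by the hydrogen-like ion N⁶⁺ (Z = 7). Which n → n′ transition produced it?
n = 10 → n = 2

First, find the photon energy from the wavelength (hc = 1239.84 eV·nm):
E = hc/λ = 1239.84 eV·nm / 7.7488532 nm = 160.00303 eV

The energy levels of N⁶⁺ satisfy E_n = -13.6057 × 7² / n² eV, so an emission n_i → n_f releases
ΔE = 13.6057 × 7² × (1/n_f² − 1/n_i²) eV.

Setting ΔE equal to the photon energy:
1/n_f² − 1/n_i² = 160.00303 / (13.6057 × 7²) = 0.24000000

Since 1/n_i² must be positive, we need 1/n_f² > 0.24000000, i.e. n_f ≤ 2. For each allowed n_f, solve n_i = (1/n_f² − 0.24000000)^(−1/2) and check whether it is a whole number:
  n_f = 1: 1/n_i² = 1.00000000 − 0.24000000 = 0.76000000 → n_i = 1.147  (not an integer) ✗
  n_f = 2: 1/n_i² = 0.25000000 − 0.24000000 = 0.01000000 → n_i = 10.000  → integer, n_i = 10 ✓

Only n_f = 2 gives an integer upper level, n_i = 10.

The transition is from n = 10 to n = 2 (emission).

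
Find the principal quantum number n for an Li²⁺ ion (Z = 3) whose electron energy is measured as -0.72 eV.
n = 13

The exact energy levels follow E_n = -13.6057 Z² / n² eV with Z = 3.

The measured value (-0.72 eV) is reported to only 2 significant figures, so we must test candidate n values and see which one matches to that precision.

Candidate energies:
  n = 11:  E = -13.6057 × 3² / 11² = -1.011994 eV
  n = 12:  E = -13.6057 × 3² / 12² = -0.850356 eV
  n = 13:  E = -13.6057 × 3² / 13² = -0.724564 eV  ← matches
  n = 14:  E = -13.6057 × 3² / 14² = -0.624752 eV
  n = 15:  E = -13.6057 × 3² / 15² = -0.544228 eV

Checking against the measurement of -0.72 eV (2 sig figs), only n = 13 agrees:
E_13 = -0.724564 eV, which rounds to -0.72 eV ✓

Therefore n = 13.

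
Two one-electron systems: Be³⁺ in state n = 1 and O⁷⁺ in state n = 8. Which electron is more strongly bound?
Be³⁺ at n = 1 (E = -217.69120 eV)

Using E_n = -13.6057 Z² / n² eV:

Be³⁺ (Z = 4) at n = 1:
E = -13.6057 × 4² / 1² = -13.6057 × 16 / 1 = -217.69120000 eV

O⁷⁺ (Z = 8) at n = 8:
E = -13.6057 × 8² / 8² = -13.6057 × 64 / 64 = -13.60570000 eV

Since -217.69120000 eV < -13.60570000 eV,
Be³⁺ at n = 1 is more tightly bound (requires more energy to ionize).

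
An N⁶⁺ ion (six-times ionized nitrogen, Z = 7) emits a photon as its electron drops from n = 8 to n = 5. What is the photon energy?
16.25031 eV

The energy levels are E_n = -13.6057 Z² eV / n².

Energy at n = 8: E_8 = -13.6057 × 7² / 8² = -10.41686406 eV
Energy at n = 5: E_5 = -13.6057 × 7² / 5² = -26.66717200 eV

For emission (electron falling to lower state), the photon energy is:
E_photon = E_8 - E_5 = |-10.41686406 - (-26.66717200)|
E_photon = 16.25031 eV

This energy is carried away by the emitted photon.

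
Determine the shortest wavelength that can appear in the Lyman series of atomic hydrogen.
91.12651 nm

The series limit corresponds to the transition from n = ∞ to n = 1.
This is the highest energy (shortest wavelength) transition in the Lyman series.

E_∞ = 0 eV
E_1 = -13.6057 / 1² = -13.6057000 eV

Energy at series limit:
ΔE = E_∞ - E_1 = 0 - (-13.6057000) = 13.6057000 eV
λ = hc/E = 1239.84 eV·nm / 13.6057000 eV = 91.12651 nm

This energy equals the ionization energy from the n = 1 state of hydrogen.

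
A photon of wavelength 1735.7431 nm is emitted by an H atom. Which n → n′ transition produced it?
n = 10 → n = 4

First, find the photon energy from the wavelength (hc = 1239.84 eV·nm):
E = hc/λ = 1239.84 eV·nm / 1735.7431 nm = 0.71429925 eV

The energy levels of hydrogen satisfy E_n = -13.6057 / n² eV, so an emission n_i → n_f releases
ΔE = 13.6057 × (1/n_f² − 1/n_i²) eV.

Setting ΔE equal to the photon energy:
1/n_f² − 1/n_i² = 0.71429925 / 13.6057 = 0.052500000

Since 1/n_i² must be positive, we need 1/n_f² > 0.052500000, i.e. n_f ≤ 4. For each allowed n_f, solve n_i = (1/n_f² − 0.052500000)^(−1/2) and check whether it is a whole number:
  n_f = 1: 1/n_i² = 1.000000000 − 0.052500000 = 0.947500000 → n_i = 1.027  (not an integer) ✗
  n_f = 2: 1/n_i² = 0.250000000 − 0.052500000 = 0.197500000 → n_i = 2.250  (not an integer) ✗
  n_f = 3: 1/n_i² = 0.111111111 − 0.052500000 = 0.058611111 → n_i = 4.131  (not an integer) ✗
  n_f = 4: 1/n_i² = 0.062500000 − 0.052500000 = 0.010000000 → n_i = 10.000  → integer, n_i = 10 ✓

Only n_f = 4 gives an integer upper level, n_i = 10.

The transition is from n = 10 to n = 4 (emission).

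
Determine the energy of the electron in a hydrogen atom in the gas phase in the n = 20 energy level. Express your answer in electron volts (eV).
-0.034 eV

The energy levels of a hydrogen-like atom are given by:
E_n = -13.6057 eV / n²

For n = 20:
E_20 = -13.6057 eV / 20²
E_20 = -13.6057 eV / 400
E_20 = -0.034 eV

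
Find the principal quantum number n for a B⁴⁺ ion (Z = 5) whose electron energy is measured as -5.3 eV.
n = 8

The exact energy levels follow E_n = -13.6057 Z² / n² eV with Z = 5.

The measured value (-5.3 eV) is reported to only 2 significant figures, so we must test candidate n values and see which one matches to that precision.

Candidate energies:
  n = 6:  E = -13.6057 × 5² / 6² = -9.44840 eV
  n = 7:  E = -13.6057 × 5² / 7² = -6.94168 eV
  n = 8:  E = -13.6057 × 5² / 8² = -5.31473 eV  ← matches
  n = 9:  E = -13.6057 × 5² / 9² = -4.19929 eV
  n = 10:  E = -13.6057 × 5² / 10² = -3.40143 eV

Checking against the measurement of -5.3 eV (2 sig figs), only n = 8 agrees:
E_8 = -5.31473 eV, which rounds to -5.3 eV ✓

Therefore n = 8.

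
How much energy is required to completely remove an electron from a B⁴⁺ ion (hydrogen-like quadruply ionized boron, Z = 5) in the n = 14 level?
1.735421 eV

The ionization energy is the energy needed to remove the electron completely (n → ∞).

For a hydrogen-like ion with Z = 5, E_n = -13.6057 Z² / n² eV.

At n = 14: E_14 = -13.6057 × 5² / 14² = -1.735420918 eV
At n = ∞: E_∞ = 0 eV

Ionization energy = E_∞ - E_14 = 0 - (-1.735420918) = 1.735420918 eV
Ionization energy ≈ 1.735421 eV

This is also called the binding energy of the electron in state n = 14.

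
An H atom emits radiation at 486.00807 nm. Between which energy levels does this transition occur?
n = 4 → n = 2

First, find the photon energy from the wavelength (hc = 1239.84 eV·nm):
E = hc/λ = 1239.84 eV·nm / 486.00807 nm = 2.5510688 eV

The energy levels of hydrogen satisfy E_n = -13.6057 / n² eV, so an emission n_i → n_f releases
ΔE = 13.6057 × (1/n_f² − 1/n_i²) eV.

Setting ΔE equal to the photon energy:
1/n_f² − 1/n_i² = 2.5510688 / 13.6057 = 0.18750000

Since 1/n_i² must be positive, we need 1/n_f² > 0.18750000, i.e. n_f ≤ 2. For each allowed n_f, solve n_i = (1/n_f² − 0.18750000)^(−1/2) and check whether it is a whole number:
  n_f = 1: 1/n_i² = 1.00000000 − 0.18750000 = 0.81250000 → n_i = 1.109  (not an integer) ✗
  n_f = 2: 1/n_i² = 0.25000000 − 0.18750000 = 0.06250000 → n_i = 4.000  → integer, n_i = 4 ✓

Only n_f = 2 gives an integer upper level, n_i = 4.

The transition is from n = 4 to n = 2 (emission).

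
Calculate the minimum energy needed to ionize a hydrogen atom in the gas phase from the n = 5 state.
0.544 eV

The ionization energy is the energy needed to remove the electron completely (n → ∞).

For hydrogen, E_n = -13.6057 eV / n².

At n = 5: E_5 = -13.6057 / 5² = -0.544228 eV
At n = ∞: E_∞ = 0 eV

Ionization energy = E_∞ - E_5 = 0 - (-0.544228) = 0.544228 eV
Ionization energy ≈ 0.544 eV

This is also called the binding energy of the electron in state n = 5.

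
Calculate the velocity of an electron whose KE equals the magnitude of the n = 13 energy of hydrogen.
1.68284e+05 m/s (or 0.0561% of c)

The binding energy at n = 13 for hydrogen is:
E_13 = -13.6057/13² = -0.0805071006 eV
|E_13| = 0.0805071006 eV

Convert to Joules:
KE = 0.0805071006 eV × (1.602177 × 10⁻¹⁹ J/eV) = 1.2898662e-20 J

Using KE = ½mv²:
v = √(2·KE/m_e)
v = √(2 × 1.2898662e-20 J / 9.10938 × 10⁻³¹ kg)
v = 1.68284e+05 m/s

This is approximately 0.0561% the speed of light.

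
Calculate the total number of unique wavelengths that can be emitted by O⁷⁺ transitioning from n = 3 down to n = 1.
3

The electron can occupy levels n = 1, 2, ..., 3 during de-excitation — that is m = 3 - 1 + 1 = 3 distinct levels.

The number of distinct spectral lines equals the number of ways to choose 2 of these m levels (each pair gives one possible emission transition):

Number of lines = m(m-1)/2 = 3×2/2 = 3

These correspond to all possible transitions between the 3 levels:
3 → 2, 3 → 1, 2 → 1

Each transition produces a photon with a unique energy (and thus wavelength). This count does not depend on Z.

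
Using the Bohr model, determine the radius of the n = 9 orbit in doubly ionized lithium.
1.428778 nm (or 14.287785 Å)

The Bohr radius formula is:
r_n = n² a₀ / Z

where a₀ = 0.052917721 nm is the Bohr radius.

For Li²⁺ (Z = 3) at n = 9:
r_9 = 9² × 0.052917721 nm / 3
r_9 = 81 × 0.052917721 nm / 3
r_9 = 4.2863354 nm / 3
r_9 = 1.428778 nm

The electron orbits at approximately 1.428778 nm from the nucleus.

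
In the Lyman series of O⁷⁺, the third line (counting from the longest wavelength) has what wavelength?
1.5188 nm

The lines of a series are numbered from the longest wavelength (smallest ΔE) outward; the third line is the transition from n = n_f + 3 to n_f.
The Lyman series has all transitions ending at n_f = 1.

For O⁷⁺ (Z = 8), the third line (γ-line) is the jump from n = 4 to n = 1:
E_4 = -13.6057 × 8² / 4² = -54.422800 eV
E_1 = -13.6057 × 8² / 1² = -870.764800 eV
ΔE = E_4 - E_1 = 816.342000 eV

λ = hc/E = 1239.84 eV·nm / 816.342000 eV
λ = 1.5188 nm

This is the γ-line of the Lyman series in O⁷⁺.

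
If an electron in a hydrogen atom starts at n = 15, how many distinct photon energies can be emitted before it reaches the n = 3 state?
78

The electron can occupy levels n = 3, 4, ..., 15 during de-excitation — that is m = 15 - 3 + 1 = 13 distinct levels.

The number of distinct spectral lines equals the number of ways to choose 2 of these m levels (each pair gives one possible emission transition):

Number of lines = m(m-1)/2 = 13×12/2 = 78

These correspond to all possible transitions between the 13 levels:
15 → 14, 15 → 13, 15 → 12, 15 → 11, 15 → 10, 15 → 9, 15 → 8, 15 → 7...

Each transition produces a photon with a unique energy (and thus wavelength). This count does not depend on Z.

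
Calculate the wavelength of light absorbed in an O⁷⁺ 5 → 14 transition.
40.800 nm

First, find the transition energy using E_n = -13.6057 Z² / n² eV:
E_5 = -13.6057 × 8² / 5² = -34.83059 eV
E_14 = -13.6057 × 8² / 14² = -4.44268 eV

Photon energy: |ΔE| = |E_14 - E_5| = 30.38791 eV

Convert to wavelength using E = hc/λ with hc = 1239.84 eV·nm:
λ = hc/E = 1239.84 eV·nm / 30.38791 eV
λ = 40.800 nm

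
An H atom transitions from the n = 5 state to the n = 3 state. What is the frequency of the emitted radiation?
2.339e+14 Hz

First, find the transition energy:
E_5 = -13.6057 / 5² = -0.5442280 eV
E_3 = -13.6057 / 3² = -1.5117444 eV
|ΔE| = |E_3 - E_5| = 0.9675164 eV

Convert to Joules: E = 0.9675164 eV × (1.602177 × 10⁻¹⁹ J/eV) = 1.55013e-19 J

Using E = hf:
f = E/h = 1.55013e-19 J / (6.62607 × 10⁻³⁴ J·s)
f = 2.339e+14 Hz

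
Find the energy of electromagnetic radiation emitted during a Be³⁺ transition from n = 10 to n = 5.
6.531 eV

The energy levels are E_n = -13.6057 Z² eV / n².

Energy at n = 10: E_10 = -13.6057 × 4² / 10² = -2.176912 eV
Energy at n = 5: E_5 = -13.6057 × 4² / 5² = -8.707648 eV

For emission (electron falling to lower state), the photon energy is:
E_photon = E_10 - E_5 = |-2.176912 - (-8.707648)|
E_photon = 6.531 eV

This energy is carried away by the emitted photon.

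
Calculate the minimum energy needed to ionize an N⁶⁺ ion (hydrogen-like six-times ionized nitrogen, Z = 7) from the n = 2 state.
166.67 eV

The ionization energy is the energy needed to remove the electron completely (n → ∞).

For a hydrogen-like ion with Z = 7, E_n = -13.6057 Z² / n² eV.

At n = 2: E_2 = -13.6057 × 7² / 2² = -166.66983 eV
At n = ∞: E_∞ = 0 eV

Ionization energy = E_∞ - E_2 = 0 - (-166.66983) = 166.66983 eV
Ionization energy ≈ 166.67 eV

This is also called the binding energy of the electron in state n = 2.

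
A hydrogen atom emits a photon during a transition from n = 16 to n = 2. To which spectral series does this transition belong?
Balmer series

The spectral series in hydrogen are named based on the final (lower) energy level:
- Lyman series: n_final = 1 (ultraviolet)
- Balmer series: n_final = 2 (visible/near-UV)
- Paschen series: n_final = 3 (infrared)
- Brackett series: n_final = 4 (infrared)
- Pfund series: n_final = 5 (far infrared)

Since this transition ends at n = 2, it belongs to the Balmer series.

For reference, this 16 → 2 line has photon energy
ΔE = 13.6057 eV × (1/2² - 1/16²) = 3.34827773 eV,
corresponding to wavelength λ = hc/ΔE = 1239.84 eV·nm / 3.34827773 eV = 370.2919 nm in the visible/near-UV region.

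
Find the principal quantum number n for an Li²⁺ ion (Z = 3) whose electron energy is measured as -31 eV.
n = 2

The exact energy levels follow E_n = -13.6057 Z² / n² eV with Z = 3.

The measured value (-31 eV) is reported to only 2 significant figures, so we must test candidate n values and see which one matches to that precision.

Candidate energies:
  n = 1:  E = -13.6057 × 3² / 1² = -122.451300 eV
  n = 2:  E = -13.6057 × 3² / 2² = -30.612825 eV  ← matches
  n = 3:  E = -13.6057 × 3² / 3² = -13.605700 eV
  n = 4:  E = -13.6057 × 3² / 4² = -7.653206 eV

Checking against the measurement of -31 eV (2 sig figs), only n = 2 agrees:
E_2 = -30.612825 eV, which rounds to -31 eV ✓

Therefore n = 2.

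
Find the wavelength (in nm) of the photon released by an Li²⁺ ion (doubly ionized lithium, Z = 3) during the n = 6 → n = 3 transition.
121.50 nm

First, find the transition energy using E_n = -13.6057 Z² / n² eV:
E_6 = -13.6057 × 3² / 6² = -3.40143 eV
E_3 = -13.6057 × 3² / 3² = -13.60570 eV

Photon energy: |ΔE| = |E_3 - E_6| = 10.20427 eV

Convert to wavelength using E = hc/λ with hc = 1239.84 eV·nm:
λ = hc/E = 1239.84 eV·nm / 10.20427 eV
λ = 121.50 nm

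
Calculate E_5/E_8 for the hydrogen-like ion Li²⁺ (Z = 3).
2.560

Using E_n = -13.6057 Z² / n² eV with Z = 3:

E_5 = -13.6057 × 3² / 5² = -122.4513 / 25 = -4.898052000 eV
E_8 = -13.6057 × 3² / 8² = -122.4513 / 64 = -1.913301563 eV

The ratio is:
E_5/E_8 = (-4.898052000) / (-1.913301563)
E_5/E_8 = (-122.4513/25) / (-122.4513/64)
E_5/E_8 = 64/25
E_5/E_8 = 2.560
(Note: the Z² factors cancel in the ratio.)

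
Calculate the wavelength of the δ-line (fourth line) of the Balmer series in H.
410.0693 nm

The lines of a series are numbered from the longest wavelength (smallest ΔE) outward; the fourth line is the transition from n = n_f + 4 to n_f.
The Balmer series has all transitions ending at n_f = 2.

For H, the fourth line (δ-line) is the jump from n = 6 to n = 2:
E_6 = -13.6057 / 6² = -0.37793611 eV
E_2 = -13.6057 / 2² = -3.40142500 eV
ΔE = E_6 - E_2 = 3.02348889 eV

λ = hc/E = 1239.84 eV·nm / 3.02348889 eV
λ = 410.0693 nm

This is the δ-line of the Balmer series in H.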